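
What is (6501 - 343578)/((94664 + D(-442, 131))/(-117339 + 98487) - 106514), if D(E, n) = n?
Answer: 6354575604/2008096723 ≈ 3.1645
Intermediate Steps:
(6501 - 343578)/((94664 + D(-442, 131))/(-117339 + 98487) - 106514) = (6501 - 343578)/((94664 + 131)/(-117339 + 98487) - 106514) = -337077/(94795/(-18852) - 106514) = -337077/(94795*(-1/18852) - 106514) = -337077/(-94795/18852 - 106514) = -337077/(-2008096723/18852) = -337077*(-18852/2008096723) = 6354575604/2008096723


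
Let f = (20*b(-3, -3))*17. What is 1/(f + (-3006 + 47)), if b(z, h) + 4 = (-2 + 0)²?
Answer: -1/2959 ≈ -0.00033795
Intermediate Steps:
b(z, h) = 0 (b(z, h) = -4 + (-2 + 0)² = -4 + (-2)² = -4 + 4 = 0)
f = 0 (f = (20*0)*17 = 0*17 = 0)
1/(f + (-3006 + 47)) = 1/(0 + (-3006 + 47)) = 1/(0 - 2959) = 1/(-2959) = -1/2959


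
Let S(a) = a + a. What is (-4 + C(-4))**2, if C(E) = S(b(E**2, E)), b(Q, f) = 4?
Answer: 16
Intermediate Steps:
S(a) = 2*a
C(E) = 8 (C(E) = 2*4 = 8)
(-4 + C(-4))**2 = (-4 + 8)**2 = 4**2 = 16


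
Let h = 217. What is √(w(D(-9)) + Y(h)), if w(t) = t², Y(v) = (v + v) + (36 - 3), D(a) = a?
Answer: 2*√137 ≈ 23.409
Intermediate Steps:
Y(v) = 33 + 2*v (Y(v) = 2*v + 33 = 33 + 2*v)
√(w(D(-9)) + Y(h)) = √((-9)² + (33 + 2*217)) = √(81 + (33 + 434)) = √(81 + 467) = √548 = 2*√137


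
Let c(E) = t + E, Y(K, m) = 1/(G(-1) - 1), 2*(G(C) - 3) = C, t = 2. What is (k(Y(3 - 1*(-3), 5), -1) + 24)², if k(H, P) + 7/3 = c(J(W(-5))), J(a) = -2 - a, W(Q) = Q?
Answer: 6400/9 ≈ 711.11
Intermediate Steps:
G(C) = 3 + C/2
Y(K, m) = ⅔ (Y(K, m) = 1/((3 + (½)*(-1)) - 1) = 1/((3 - ½) - 1) = 1/(5/2 - 1) = 1/(3/2) = ⅔)
c(E) = 2 + E
k(H, P) = 8/3 (k(H, P) = -7/3 + (2 + (-2 - 1*(-5))) = -7/3 + (2 + (-2 + 5)) = -7/3 + (2 + 3) = -7/3 + 5 = 8/3)
(k(Y(3 - 1*(-3), 5), -1) + 24)² = (8/3 + 24)² = (80/3)² = 6400/9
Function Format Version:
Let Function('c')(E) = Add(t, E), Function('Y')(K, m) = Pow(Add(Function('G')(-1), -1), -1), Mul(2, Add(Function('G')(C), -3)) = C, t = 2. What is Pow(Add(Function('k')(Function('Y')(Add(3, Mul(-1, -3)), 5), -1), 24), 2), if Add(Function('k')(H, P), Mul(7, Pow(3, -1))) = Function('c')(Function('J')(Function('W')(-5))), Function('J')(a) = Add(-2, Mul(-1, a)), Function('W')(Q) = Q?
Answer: Rational(6400, 9) ≈ 711.11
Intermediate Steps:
Function('G')(C) = Add(3, Mul(Rational(1, 2), C))
Function('Y')(K, m) = Rational(2, 3) (Function('Y')(K, m) = Pow(Add(Add(3, Mul(Rational(1, 2), -1)), -1), -1) = Pow(Add(Add(3, Rational(-1, 2)), -1), -1) = Pow(Add(Rational(5, 2), -1), -1) = Pow(Rational(3, 2), -1) = Rational(2, 3))
Function('c')(E) = Add(2, E)
Function('k')(H, P) = Rational(8, 3) (Function('k')(H, P) = Add(Rational(-7, 3), Add(2, Add(-2, Mul(-1, -5)))) = Add(Rational(-7, 3), Add(2, Add(-2, 5))) = Add(Rational(-7, 3), Add(2, 3)) = Add(Rational(-7, 3), 5) = Rational(8, 3))
Pow(Add(Function('k')(Function('Y')(Add(3, Mul(-1, -3)), 5), -1), 24), 2) = Pow(Add(Rational(8, 3), 24), 2) = Pow(Rational(80, 3), 2) = Rational(6400, 9)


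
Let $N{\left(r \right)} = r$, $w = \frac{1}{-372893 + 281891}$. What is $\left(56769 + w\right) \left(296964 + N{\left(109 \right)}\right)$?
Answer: $\frac{1534706608244201}{91002} \approx 1.6865 \cdot 10^{10}$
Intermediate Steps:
$w = - \frac{1}{91002}$ ($w = \frac{1}{-91002} = - \frac{1}{91002} \approx -1.0989 \cdot 10^{-5}$)
$\left(56769 + w\right) \left(296964 + N{\left(109 \right)}\right) = \left(56769 - \frac{1}{91002}\right) \left(296964 + 109\right) = \frac{5166092537}{91002} \cdot 297073 = \frac{1534706608244201}{91002}$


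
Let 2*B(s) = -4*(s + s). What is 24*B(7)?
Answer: -672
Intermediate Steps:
B(s) = -4*s (B(s) = (-4*(s + s))/2 = (-8*s)/2 = -4*s)
24*B(7) = 24*(-4*7) = 24*(-28) = -672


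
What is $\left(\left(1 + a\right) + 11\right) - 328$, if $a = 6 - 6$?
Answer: $-316$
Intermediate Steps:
$a = 0$
$\left(\left(1 + a\right) + 11\right) - 328 = \left(\left(1 + 0\right) + 11\right) - 328 = \left(1 + 11\right) - 328 = 12 - 328 = -316$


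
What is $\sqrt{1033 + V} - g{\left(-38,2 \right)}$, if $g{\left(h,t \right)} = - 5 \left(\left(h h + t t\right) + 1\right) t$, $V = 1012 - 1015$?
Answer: $14490 + \sqrt{1030} \approx 14522.0$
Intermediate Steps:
$V = -3$
$g{\left(h,t \right)} = t \left(-5 - 5 h^{2} - 5 t^{2}\right)$ ($g{\left(h,t \right)} = - 5 \left(\left(h^{2} + t^{2}\right) + 1\right) t = - 5 \left(1 + h^{2} + t^{2}\right) t = \left(-5 - 5 h^{2} - 5 t^{2}\right) t = t \left(-5 - 5 h^{2} - 5 t^{2}\right)$)
$\sqrt{1033 + V} - g{\left(-38,2 \right)} = \sqrt{1033 - 3} - \left(-5\right) 2 \left(1 + \left(-38\right)^{2} + 2^{2}\right) = \sqrt{1030} - \left(-5\right) 2 \left(1 + 1444 + 4\right) = \sqrt{1030} - \left(-5\right) 2 \cdot 1449 = \sqrt{1030} - -14490 = \sqrt{1030} + 14490 = 14490 + \sqrt{1030}$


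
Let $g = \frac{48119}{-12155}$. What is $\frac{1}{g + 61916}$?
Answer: $\frac{12155}{752540861} \approx 1.6152 \cdot 10^{-5}$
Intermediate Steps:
$g = - \frac{48119}{12155}$ ($g = 48119 \left(- \frac{1}{12155}\right) = - \frac{48119}{12155} \approx -3.9588$)
$\frac{1}{g + 61916} = \frac{1}{- \frac{48119}{12155} + 61916} = \frac{1}{\frac{752540861}{12155}} = \frac{12155}{752540861}$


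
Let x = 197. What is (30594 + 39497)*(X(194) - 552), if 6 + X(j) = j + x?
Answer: -11705197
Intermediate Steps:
X(j) = 191 + j (X(j) = -6 + (j + 197) = -6 + (197 + j) = 191 + j)
(30594 + 39497)*(X(194) - 552) = (30594 + 39497)*((191 + 194) - 552) = 70091*(385 - 552) = 70091*(-167) = -11705197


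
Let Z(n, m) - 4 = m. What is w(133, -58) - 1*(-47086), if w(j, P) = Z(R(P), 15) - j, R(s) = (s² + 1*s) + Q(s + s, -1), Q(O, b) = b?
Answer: 46972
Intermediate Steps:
R(s) = -1 + s + s² (R(s) = (s² + 1*s) - 1 = (s² + s) - 1 = (s + s²) - 1 = -1 + s + s²)
Z(n, m) = 4 + m
w(j, P) = 19 - j (w(j, P) = (4 + 15) - j = 19 - j)
w(133, -58) - 1*(-47086) = (19 - 1*133) - 1*(-47086) = (19 - 133) + 47086 = -114 + 47086 = 46972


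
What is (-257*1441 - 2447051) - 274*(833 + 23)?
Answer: -3051932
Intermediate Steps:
(-257*1441 - 2447051) - 274*(833 + 23) = (-370337 - 2447051) - 274*856 = -2817388 - 234544 = -3051932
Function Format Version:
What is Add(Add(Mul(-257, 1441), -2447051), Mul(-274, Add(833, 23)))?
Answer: -3051932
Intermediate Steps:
Add(Add(Mul(-257, 1441), -2447051), Mul(-274, Add(833, 23))) = Add(Add(-370337, -2447051), Mul(-274, 856)) = Add(-2817388, -234544) = -3051932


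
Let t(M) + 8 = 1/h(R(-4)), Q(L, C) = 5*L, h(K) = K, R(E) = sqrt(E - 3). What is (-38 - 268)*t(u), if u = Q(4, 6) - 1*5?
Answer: 2448 + 306*I*sqrt(7)/7 ≈ 2448.0 + 115.66*I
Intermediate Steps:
R(E) = sqrt(-3 + E)
u = 15 (u = 5*4 - 1*5 = 20 - 5 = 15)
t(M) = -8 - I*sqrt(7)/7 (t(M) = -8 + 1/(sqrt(-3 - 4)) = -8 + 1/(sqrt(-7)) = -8 + 1/(I*sqrt(7)) = -8 - I*sqrt(7)/7)
(-38 - 268)*t(u) = (-38 - 268)*(-8 - I*sqrt(7)/7) = -306*(-8 - I*sqrt(7)/7) = 2448 + 306*I*sqrt(7)/7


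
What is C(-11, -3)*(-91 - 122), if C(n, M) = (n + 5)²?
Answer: -7668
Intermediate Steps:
C(n, M) = (5 + n)²
C(-11, -3)*(-91 - 122) = (5 - 11)²*(-91 - 122) = (-6)²*(-213) = 36*(-213) = -7668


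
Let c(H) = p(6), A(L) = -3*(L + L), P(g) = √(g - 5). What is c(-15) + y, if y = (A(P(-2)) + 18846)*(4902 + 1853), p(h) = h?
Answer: 127304736 - 40530*I*√7 ≈ 1.273e+8 - 1.0723e+5*I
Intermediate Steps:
P(g) = √(-5 + g)
A(L) = -6*L
y = 127304730 - 40530*I*√7 (y = (-6*√(-5 - 2) + 18846)*(4902 + 1853) = (-6*I*√7 + 18846)*6755 = (18846 - 6*I*√7)*6755 = 127304730 - 40530*I*√7 ≈ 1.273e+8 - 1.0723e+5*I)
c(H) = 6
c(-15) + y = 6 + (127304730 - 40530*I*√7) = 127304736 - 40530*I*√7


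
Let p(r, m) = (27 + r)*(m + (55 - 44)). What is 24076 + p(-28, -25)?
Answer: 24090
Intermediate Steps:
p(r, m) = (11 + m)*(27 + r) (p(r, m) = (27 + r)*(m + 11) = (27 + r)*(11 + m) = (11 + m)*(27 + r))
24076 + p(-28, -25) = 24076 + (297 + 11*(-28) + 27*(-25) - 25*(-28)) = 24076 + (297 - 308 - 675 + 700) = 24076 + 14 = 24090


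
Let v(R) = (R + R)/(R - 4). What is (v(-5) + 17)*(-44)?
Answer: -7172/9 ≈ -796.89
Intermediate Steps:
v(R) = 2*R/(-4 + R) (v(R) = (2*R)/(-4 + R) = 2*R/(-4 + R))
(v(-5) + 17)*(-44) = (2*(-5)/(-4 - 5) + 17)*(-44) = (2*(-5)/(-9) + 17)*(-44) = (2*(-5)*(-⅑) + 17)*(-44) = (10/9 + 17)*(-44) = (163/9)*(-44) = -7172/9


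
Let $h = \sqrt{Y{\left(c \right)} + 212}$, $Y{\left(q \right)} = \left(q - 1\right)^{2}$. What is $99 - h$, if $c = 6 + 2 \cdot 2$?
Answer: $99 - \sqrt{293} \approx 81.883$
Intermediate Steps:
$c = 10$ ($c = 6 + 4 = 10$)
$Y{\left(q \right)} = \left(-1 + q\right)^{2}$
$h = \sqrt{293}$ ($h = \sqrt{\left(-1 + 10\right)^{2} + 212} = \sqrt{9^{2} + 212} = \sqrt{81 + 212} = \sqrt{293} \approx 17.117$)
$99 - h = 99 - \sqrt{293}$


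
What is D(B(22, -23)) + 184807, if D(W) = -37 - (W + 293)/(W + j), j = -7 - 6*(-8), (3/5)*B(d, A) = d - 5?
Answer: 9607799/52 ≈ 1.8477e+5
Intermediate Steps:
B(d, A) = -25/3 + 5*d/3 (B(d, A) = 5*(d - 5)/3 = 5*(-5 + d)/3 = -25/3 + 5*d/3)
j = 41 (j = -7 + 48 = 41)
D(W) = -37 - (293 + W)/(41 + W) (D(W) = -37 - (W + 293)/(W + 41) = -37 - (293 + W)/(41 + W))
D(B(22, -23)) + 184807 = 2*(-905 - 19*(-25/3 + (5/3)*22))/(41 + (-25/3 + (5/3)*22)) + 184807 = 2*(-905 - 19*(-25/3 + 110/3))/(41 + (-25/3 + 110/3)) + 184807 = 2*(-905 - 19*85/3)/(41 + 85/3) + 184807 = 2*(-905 - 1615/3)/(208/3) + 184807 = 2*(3/208)*(-4330/3) + 184807 = -2165/52 + 184807 = 9607799/52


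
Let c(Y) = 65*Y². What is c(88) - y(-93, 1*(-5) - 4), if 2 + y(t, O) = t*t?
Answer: 494713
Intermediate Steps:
y(t, O) = -2 + t² (y(t, O) = -2 + t*t = -2 + t²)
c(88) - y(-93, 1*(-5) - 4) = 65*88² - (-2 + (-93)²) = 65*7744 - (-2 + 8649) = 503360 - 1*8647 = 503360 - 8647 = 494713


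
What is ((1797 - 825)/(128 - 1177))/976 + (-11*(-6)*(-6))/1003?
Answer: -101602305/256723868 ≈ -0.39576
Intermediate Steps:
((1797 - 825)/(128 - 1177))/976 + (-11*(-6)*(-6))/1003 = (972/(-1049))*(1/976) + (66*(-6))*(1/1003) = (972*(-1/1049))*(1/976) - 396*1/1003 = -972/1049*1/976 - 396/1003 = -243/255956 - 396/1003 = -101602305/256723868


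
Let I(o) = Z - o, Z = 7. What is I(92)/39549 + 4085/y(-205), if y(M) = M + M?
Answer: -32318503/3243018 ≈ -9.9656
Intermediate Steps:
y(M) = 2*M
I(o) = 7 - o
I(92)/39549 + 4085/y(-205) = (7 - 1*92)/39549 + 4085/((2*(-205))) = (7 - 92)*(1/39549) + 4085/(-410) = -85*1/39549 + 4085*(-1/410) = -85/39549 - 817/82 = -32318503/3243018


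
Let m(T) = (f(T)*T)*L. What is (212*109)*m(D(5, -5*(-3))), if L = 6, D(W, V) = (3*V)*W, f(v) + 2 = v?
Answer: 6956663400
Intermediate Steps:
f(v) = -2 + v
D(W, V) = 3*V*W
m(T) = 6*T*(-2 + T) (m(T) = ((-2 + T)*T)*6 = (T*(-2 + T))*6 = 6*T*(-2 + T))
(212*109)*m(D(5, -5*(-3))) = (212*109)*(6*(3*(-5*(-3))*5)*(-2 + 3*(-5*(-3))*5)) = 23108*(6*(3*15*5)*(-2 + 3*15*5)) = 23108*(6*225*(-2 + 225)) = 23108*(6*225*223) = 23108*301050 = 6956663400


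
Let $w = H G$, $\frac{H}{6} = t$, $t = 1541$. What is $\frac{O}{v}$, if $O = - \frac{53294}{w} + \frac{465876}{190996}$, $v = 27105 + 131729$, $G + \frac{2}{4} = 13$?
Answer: $\frac{10916169469}{876539831272950} \approx 1.2454 \cdot 10^{-5}$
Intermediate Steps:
$G = \frac{25}{2}$ ($G = - \frac{1}{2} + 13 = \frac{25}{2} \approx 12.5$)
$H = 9246$ ($H = 6 \cdot 1541 = 9246$)
$w = 115575$ ($w = 9246 \cdot \frac{25}{2} = 115575$)
$v = 158834$
$O = \frac{10916169469}{5518590675}$ ($O = - \frac{53294}{115575} + \frac{465876}{190996} = \left(-53294\right) \frac{1}{115575} + 465876 \cdot \frac{1}{190996} = - \frac{53294}{115575} + \frac{116469}{47749} = \frac{10916169469}{5518590675} \approx 1.9781$)
$\frac{O}{v} = \frac{10916169469}{5518590675 \cdot 158834} = \frac{10916169469}{5518590675} \cdot \frac{1}{158834} = \frac{10916169469}{876539831272950}$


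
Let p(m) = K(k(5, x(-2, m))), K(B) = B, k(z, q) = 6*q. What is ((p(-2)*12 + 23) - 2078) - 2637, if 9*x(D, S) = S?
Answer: -4708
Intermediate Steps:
x(D, S) = S/9
p(m) = 2*m/3 (p(m) = 6*(m/9) = 2*m/3)
((p(-2)*12 + 23) - 2078) - 2637 = ((((2/3)*(-2))*12 + 23) - 2078) - 2637 = ((-4/3*12 + 23) - 2078) - 2637 = ((-16 + 23) - 2078) - 2637 = (7 - 2078) - 2637 = -2071 - 2637 = -4708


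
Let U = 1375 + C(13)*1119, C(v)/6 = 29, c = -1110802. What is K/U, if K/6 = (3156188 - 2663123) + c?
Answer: -3706422/196081 ≈ -18.902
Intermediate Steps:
C(v) = 174 (C(v) = 6*29 = 174)
K = -3706422 (K = 6*((3156188 - 2663123) - 1110802) = 6*(493065 - 1110802) = 6*(-617737) = -3706422)
U = 196081 (U = 1375 + 174*1119 = 1375 + 194706 = 196081)
K/U = -3706422/196081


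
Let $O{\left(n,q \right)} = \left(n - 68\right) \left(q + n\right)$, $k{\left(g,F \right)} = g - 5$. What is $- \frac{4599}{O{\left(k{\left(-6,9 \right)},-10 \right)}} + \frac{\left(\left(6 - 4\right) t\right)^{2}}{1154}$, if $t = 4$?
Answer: $- \frac{123835}{45583} \approx -2.7167$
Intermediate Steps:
$k{\left(g,F \right)} = -5 + g$
$O{\left(n,q \right)} = \left(-68 + n\right) \left(n + q\right)$
$- \frac{4599}{O{\left(k{\left(-6,9 \right)},-10 \right)}} + \frac{\left(\left(6 - 4\right) t\right)^{2}}{1154} = - \frac{4599}{\left(-5 - 6\right)^{2} - 68 \left(-5 - 6\right) - -680 + \left(-5 - 6\right) \left(-10\right)} + \frac{\left(\left(6 - 4\right) 4\right)^{2}}{1154} = - \frac{4599}{\left(-11\right)^{2} - -748 + 680 - -110} + \left(2 \cdot 4\right)^{2} \cdot \frac{1}{1154} = - \frac{4599}{121 + 748 + 680 + 110} + 8^{2} \cdot \frac{1}{1154} = - \frac{4599}{1659} + 64 \cdot \frac{1}{1154} = \left(-4599\right) \frac{1}{1659} + \frac{32}{577} = - \frac{219}{79} + \frac{32}{577} = - \frac{123835}{45583}$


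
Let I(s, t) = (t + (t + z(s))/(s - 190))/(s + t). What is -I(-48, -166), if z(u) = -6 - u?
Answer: -9846/12733 ≈ -0.77327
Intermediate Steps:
I(s, t) = (t + (-6 + t - s)/(-190 + s))/(s + t) (I(s, t) = (t + (t + (-6 - s))/(s - 190))/(s + t) = (t + (-6 + t - s)/(-190 + s))/(s + t))
-I(-48, -166) = -(-6 - 1*(-48) - 189*(-166) - 48*(-166))/((-48)**2 - 190*(-48) - 190*(-166) - 48*(-166)) = -(-6 + 48 + 31374 + 7968)/(2304 + 9120 + 31540 + 7968) = -39384/50932 = -1*9846/12733 = -9846/12733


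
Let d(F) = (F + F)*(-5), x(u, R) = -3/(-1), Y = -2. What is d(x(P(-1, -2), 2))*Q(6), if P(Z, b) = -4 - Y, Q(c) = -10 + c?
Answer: 120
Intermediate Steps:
P(Z, b) = -2 (P(Z, b) = -4 - 1*(-2) = -4 + 2 = -2)
x(u, R) = 3 (x(u, R) = -3*(-1) = 3)
d(F) = -10*F (d(F) = (2*F)*(-5) = -10*F)
d(x(P(-1, -2), 2))*Q(6) = (-10*3)*(-10 + 6) = -30*(-4) = 120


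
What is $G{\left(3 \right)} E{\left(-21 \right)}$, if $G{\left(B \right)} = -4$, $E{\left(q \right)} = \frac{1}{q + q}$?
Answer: $\frac{2}{21} \approx 0.095238$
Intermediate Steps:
$E{\left(q \right)} = \frac{1}{2 q}$
$G{\left(3 \right)} E{\left(-21 \right)} = - 4 \frac{1}{2 \left(-21\right)} = - 4 \cdot \frac{1}{2} \left(- \frac{1}{21}\right) = \left(-4\right) \left(- \frac{1}{42}\right) = \frac{2}{21}$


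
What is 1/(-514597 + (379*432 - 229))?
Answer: -1/351098 ≈ -2.8482e-6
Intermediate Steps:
1/(-514597 + (379*432 - 229)) = 1/(-514597 + (163728 - 229)) = 1/(-514597 + 163499) = 1/(-351098) = -1/351098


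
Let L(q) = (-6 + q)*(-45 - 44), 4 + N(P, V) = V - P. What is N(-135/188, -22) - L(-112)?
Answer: -1979129/188 ≈ -10527.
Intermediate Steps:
N(P, V) = -4 + V - P (N(P, V) = -4 + (V - P) = -4 + V - P)
L(q) = 534 - 89*q (L(q) = (-6 + q)*(-89) = 534 - 89*q)
N(-135/188, -22) - L(-112) = (-4 - 22 - (-135)/188) - (534 - 89*(-112)) = (-4 - 22 - (-135)/188) - (534 + 9968) = (-4 - 22 - 1*(-135/188)) - 1*10502 = (-4 - 22 + 135/188) - 10502 = -4753/188 - 10502 = -1979129/188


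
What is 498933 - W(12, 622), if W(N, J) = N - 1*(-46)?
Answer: 498875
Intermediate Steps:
W(N, J) = 46 + N (W(N, J) = N + 46 = 46 + N)
498933 - W(12, 622) = 498933 - (46 + 12) = 498933 - 1*58 = 498933 - 58 = 498875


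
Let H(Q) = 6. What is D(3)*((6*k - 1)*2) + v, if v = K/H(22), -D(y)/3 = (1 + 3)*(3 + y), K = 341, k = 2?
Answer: -9163/6 ≈ -1527.2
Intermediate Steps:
D(y) = -36 - 12*y (D(y) = -3*(1 + 3)*(3 + y) = -12*(3 + y) = -3*(12 + 4*y) = -36 - 12*y)
v = 341/6 ≈ 56.833
D(3)*((6*k - 1)*2) + v = (-36 - 12*3)*((6*2 - 1)*2) + 341/6 = (-36 - 36)*((12 - 1)*2) + 341/6 = -792*2 + 341/6 = -72*22 + 341/6 = -1584 + 341/6 = -9163/6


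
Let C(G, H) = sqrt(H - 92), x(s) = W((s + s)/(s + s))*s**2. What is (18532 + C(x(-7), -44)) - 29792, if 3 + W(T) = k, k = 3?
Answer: -11260 + 2*I*sqrt(34) ≈ -11260.0 + 11.662*I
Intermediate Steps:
W(T) = 0 (W(T) = -3 + 3 = 0)
x(s) = 0 (x(s) = 0*s**2 = 0)
C(G, H) = sqrt(-92 + H)
(18532 + C(x(-7), -44)) - 29792 = (18532 + sqrt(-92 - 44)) - 29792 = (18532 + sqrt(-136)) - 29792 = (18532 + 2*I*sqrt(34)) - 29792 = -11260 + 2*I*sqrt(34)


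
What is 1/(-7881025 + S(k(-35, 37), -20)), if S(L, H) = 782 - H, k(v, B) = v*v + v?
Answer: -1/7880223 ≈ -1.2690e-7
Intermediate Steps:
k(v, B) = v + v² (k(v, B) = v² + v = v + v²)
1/(-7881025 + S(k(-35, 37), -20)) = 1/(-7881025 + (782 - 1*(-20))) = 1/(-7881025 + (782 + 20)) = 1/(-7881025 + 802) = 1/(-7880223) = -1/7880223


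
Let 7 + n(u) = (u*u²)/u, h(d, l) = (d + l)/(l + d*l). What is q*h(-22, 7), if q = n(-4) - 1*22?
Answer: -65/49 ≈ -1.3265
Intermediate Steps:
h(d, l) = (d + l)/(l + d*l)
n(u) = -7 + u² (n(u) = -7 + (u*u²)/u = -7 + u³/u = -7 + u²)
q = -13 (q = (-7 + (-4)²) - 1*22 = (-7 + 16) - 22 = 9 - 22 = -13)
q*h(-22, 7) = -13*(-22 + 7)/(7*(1 - 22)) = -13*(-15)/(7*(-21)) = -13*(-1)*(-15)/(7*21) = -13*5/49 = -65/49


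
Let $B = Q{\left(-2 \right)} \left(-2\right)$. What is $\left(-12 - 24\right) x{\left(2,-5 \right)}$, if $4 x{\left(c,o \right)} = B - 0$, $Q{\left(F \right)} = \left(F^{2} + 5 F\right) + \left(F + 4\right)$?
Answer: $-72$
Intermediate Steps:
$Q{\left(F \right)} = 4 + F^{2} + 6 F$ ($Q{\left(F \right)} = \left(F^{2} + 5 F\right) + \left(4 + F\right) = 4 + F^{2} + 6 F$)
$B = 8$ ($B = \left(4 + \left(-2\right)^{2} + 6 \left(-2\right)\right) \left(-2\right) = \left(4 + 4 - 12\right) \left(-2\right) = \left(-4\right) \left(-2\right) = 8$)
$x{\left(c,o \right)} = 2$ ($x{\left(c,o \right)} = \frac{8 - 0}{4} = \frac{8 + 0}{4} = \frac{1}{4} \cdot 8 = 2$)
$\left(-12 - 24\right) x{\left(2,-5 \right)} = \left(-12 - 24\right) 2 = \left(-36\right) 2 = -72$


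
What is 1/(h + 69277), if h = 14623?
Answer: 1/83900 ≈ 1.1919e-5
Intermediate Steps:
1/(h + 69277) = 1/(14623 + 69277) = 1/83900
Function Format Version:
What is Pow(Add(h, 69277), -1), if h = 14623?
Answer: Rational(1, 83900) ≈ 1.1919e-5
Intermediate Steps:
Pow(Add(h, 69277), -1) = Pow(Add(14623, 69277), -1) = Pow(83900, -1) = Rational(1, 83900)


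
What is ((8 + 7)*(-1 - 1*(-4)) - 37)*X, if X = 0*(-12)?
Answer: 0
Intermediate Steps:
X = 0
((8 + 7)*(-1 - 1*(-4)) - 37)*X = ((8 + 7)*(-1 - 1*(-4)) - 37)*0 = (15*(-1 + 4) - 37)*0 = (15*3 - 37)*0 = (45 - 37)*0 = 8*0 = 0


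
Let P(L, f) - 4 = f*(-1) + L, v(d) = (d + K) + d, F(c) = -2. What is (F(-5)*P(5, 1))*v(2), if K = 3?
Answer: -112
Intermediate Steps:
v(d) = 3 + 2*d (v(d) = (d + 3) + d = (3 + d) + d = 3 + 2*d)
P(L, f) = 4 + L - f (P(L, f) = 4 + (f*(-1) + L) = 4 + (-f + L) = 4 + (L - f) = 4 + L - f)
(F(-5)*P(5, 1))*v(2) = (-2*(4 + 5 - 1*1))*(3 + 2*2) = (-2*(4 + 5 - 1))*(3 + 4) = -2*8*7 = -16*7 = -112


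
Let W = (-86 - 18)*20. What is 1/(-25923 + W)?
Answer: -1/28003 ≈ -3.5710e-5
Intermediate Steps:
W = -2080 (W = -104*20 = -2080)
1/(-25923 + W) = 1/(-25923 - 2080) = 1/(-28003) = -1/28003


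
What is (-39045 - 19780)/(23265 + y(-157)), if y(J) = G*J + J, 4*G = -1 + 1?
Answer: -58825/23108 ≈ -2.5457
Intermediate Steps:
G = 0 (G = (-1 + 1)/4 = (¼)*0 = 0)
y(J) = J (y(J) = 0*J + J = 0 + J = J)
(-39045 - 19780)/(23265 + y(-157)) = (-39045 - 19780)/(23265 - 157) = -58825/23108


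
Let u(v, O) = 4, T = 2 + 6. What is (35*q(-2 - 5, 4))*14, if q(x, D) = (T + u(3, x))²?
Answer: 70560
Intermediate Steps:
T = 8
q(x, D) = 144 (q(x, D) = (8 + 4)² = 12² = 144)
(35*q(-2 - 5, 4))*14 = (35*144)*14 = 5040*14 = 70560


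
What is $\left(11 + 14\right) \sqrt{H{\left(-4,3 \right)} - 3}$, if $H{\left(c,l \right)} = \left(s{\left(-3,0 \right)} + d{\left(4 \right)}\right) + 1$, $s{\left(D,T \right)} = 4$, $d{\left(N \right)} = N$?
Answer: $25 \sqrt{6} \approx 61.237$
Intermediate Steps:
$H{\left(c,l \right)} = 9$ ($H{\left(c,l \right)} = \left(4 + 4\right) + 1 = 8 + 1 = 9$)
$\left(11 + 14\right) \sqrt{H{\left(-4,3 \right)} - 3} = \left(11 + 14\right) \sqrt{9 - 3} = 25 \sqrt{6}$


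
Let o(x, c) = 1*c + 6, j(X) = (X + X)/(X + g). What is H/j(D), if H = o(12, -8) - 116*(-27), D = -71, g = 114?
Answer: -67295/71 ≈ -947.82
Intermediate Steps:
j(X) = 2*X/(114 + X) (j(X) = (X + X)/(X + 114) = (2*X)/(114 + X) = 2*X/(114 + X))
o(x, c) = 6 + c (o(x, c) = c + 6 = 6 + c)
H = 3130 (H = (6 - 8) - 116*(-27) = -2 + 3132 = 3130)
H/j(D) = 3130/((2*(-71)/(114 - 71))) = 3130/((2*(-71)/43)) = 3130/((2*(-71)*(1/43))) = 3130/(-142/43) = 3130*(-43/142) = -67295/71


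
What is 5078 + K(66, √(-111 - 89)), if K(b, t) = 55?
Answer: 5133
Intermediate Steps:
5078 + K(66, √(-111 - 89)) = 5078 + 55 = 5133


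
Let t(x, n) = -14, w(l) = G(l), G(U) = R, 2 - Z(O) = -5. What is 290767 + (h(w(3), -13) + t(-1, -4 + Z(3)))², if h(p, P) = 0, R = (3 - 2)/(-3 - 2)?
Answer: 290963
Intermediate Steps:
Z(O) = 7 (Z(O) = 2 - 1*(-5) = 2 + 5 = 7)
R = -⅕ (R = 1/(-5) = 1*(-⅕) = -⅕ ≈ -0.20000)
G(U) = -⅕
w(l) = -⅕
290767 + (h(w(3), -13) + t(-1, -4 + Z(3)))² = 290767 + (0 - 14)² = 290767 + (-14)² = 290767 + 196 = 290963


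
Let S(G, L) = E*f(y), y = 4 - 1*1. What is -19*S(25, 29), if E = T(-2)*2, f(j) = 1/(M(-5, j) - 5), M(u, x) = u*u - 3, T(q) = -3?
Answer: 114/17 ≈ 6.7059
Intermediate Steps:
M(u, x) = -3 + u² (M(u, x) = u² - 3 = -3 + u²)
y = 3 (y = 4 - 1 = 3)
f(j) = 1/17 (f(j) = 1/((-3 + (-5)²) - 5) = 1/((-3 + 25) - 5) = 1/(22 - 5) = 1/17)
E = -6 (E = -3*2 = -6)
S(G, L) = -6/17 (S(G, L) = -6*1/17 = -6/17)
-19*S(25, 29) = -19*(-6/17) = 114/17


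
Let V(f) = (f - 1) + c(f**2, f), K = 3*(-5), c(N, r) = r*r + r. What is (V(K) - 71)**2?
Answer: 15129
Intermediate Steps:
c(N, r) = r + r**2 (c(N, r) = r**2 + r = r + r**2)
K = -15
V(f) = -1 + f + f*(1 + f) (V(f) = (f - 1) + f*(1 + f) = (-1 + f) + f*(1 + f) = -1 + f + f*(1 + f))
(V(K) - 71)**2 = ((-1 - 15 - 15*(1 - 15)) - 71)**2 = ((-1 - 15 - 15*(-14)) - 71)**2 = ((-1 - 15 + 210) - 71)**2 = (194 - 71)**2 = 123**2 = 15129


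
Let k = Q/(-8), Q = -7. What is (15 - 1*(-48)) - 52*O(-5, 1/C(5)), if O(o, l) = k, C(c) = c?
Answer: 35/2 ≈ 17.500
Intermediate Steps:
k = 7/8 (k = -7/(-8) = -7*(-⅛) = 7/8 ≈ 0.87500)
O(o, l) = 7/8
(15 - 1*(-48)) - 52*O(-5, 1/C(5)) = (15 - 1*(-48)) - 52*7/8 = (15 + 48) - 91/2 = 63 - 91/2 = 35/2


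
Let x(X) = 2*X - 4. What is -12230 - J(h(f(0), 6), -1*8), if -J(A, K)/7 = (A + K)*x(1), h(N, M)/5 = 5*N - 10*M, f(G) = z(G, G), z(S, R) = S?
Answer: -7918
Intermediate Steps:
f(G) = G
x(X) = -4 + 2*X
h(N, M) = -50*M + 25*N (h(N, M) = 5*(5*N - 10*M) = 5*(-10*M + 5*N) = -50*M + 25*N)
J(A, K) = 14*A + 14*K (J(A, K) = -7*(A + K)*(-4 + 2*1) = -7*(A + K)*(-4 + 2) = -7*(A + K)*(-2) = -7*(-2*A - 2*K) = 14*A + 14*K)
-12230 - J(h(f(0), 6), -1*8) = -12230 - (14*(-50*6 + 25*0) + 14*(-1*8)) = -12230 - (14*(-300 + 0) + 14*(-8)) = -12230 - (14*(-300) - 112) = -12230 - (-4200 - 112) = -12230 - 1*(-4312) = -12230 + 4312 = -7918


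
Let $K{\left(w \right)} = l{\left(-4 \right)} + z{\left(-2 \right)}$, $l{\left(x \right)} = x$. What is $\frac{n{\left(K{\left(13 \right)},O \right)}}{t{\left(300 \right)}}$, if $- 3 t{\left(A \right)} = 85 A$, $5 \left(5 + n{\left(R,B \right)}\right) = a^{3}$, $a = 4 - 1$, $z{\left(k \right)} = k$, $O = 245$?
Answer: $- \frac{1}{21250} \approx -4.7059 \cdot 10^{-5}$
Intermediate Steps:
$a = 3$
$K{\left(w \right)} = -6$ ($K{\left(w \right)} = -4 - 2 = -6$)
$n{\left(R,B \right)} = \frac{2}{5}$ ($n{\left(R,B \right)} = -5 + \frac{3^{3}}{5} = -5 + \frac{1}{5} \cdot 27 = -5 + \frac{27}{5} = \frac{2}{5}$)
$t{\left(A \right)} = - \frac{85 A}{3}$
$\frac{n{\left(K{\left(13 \right)},O \right)}}{t{\left(300 \right)}} = \frac{2}{5 \left(\left(- \frac{85}{3}\right) 300\right)} = \frac{2}{5 \left(-8500\right)} = \frac{2}{5} \left(- \frac{1}{8500}\right) = - \frac{1}{21250}$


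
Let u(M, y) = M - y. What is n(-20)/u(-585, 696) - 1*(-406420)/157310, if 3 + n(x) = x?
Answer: 52424215/20151411 ≈ 2.6015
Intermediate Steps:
n(x) = -3 + x
n(-20)/u(-585, 696) - 1*(-406420)/157310 = (-3 - 20)/(-585 - 1*696) - 1*(-406420)/157310 = -23/(-585 - 696) + 406420*(1/157310) = -23/(-1281) + 40642/15731 = -23*(-1/1281) + 40642/15731 = 23/1281 + 40642/15731 = 52424215/20151411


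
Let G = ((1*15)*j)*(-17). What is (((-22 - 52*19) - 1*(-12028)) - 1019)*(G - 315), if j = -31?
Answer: 75892410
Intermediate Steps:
G = 7905 (G = ((1*15)*(-31))*(-17) = (15*(-31))*(-17) = -465*(-17) = 7905)
(((-22 - 52*19) - 1*(-12028)) - 1019)*(G - 315) = (((-22 - 52*19) - 1*(-12028)) - 1019)*(7905 - 315) = (((-22 - 988) + 12028) - 1019)*7590 = ((-1010 + 12028) - 1019)*7590 = (11018 - 1019)*7590 = 9999*7590 = 75892410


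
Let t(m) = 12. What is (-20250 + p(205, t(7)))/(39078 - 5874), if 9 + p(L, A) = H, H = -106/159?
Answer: -60779/99612 ≈ -0.61016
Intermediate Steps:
H = -2/3 (H = -106*1/159 = -2/3 ≈ -0.66667)
p(L, A) = -29/3 (p(L, A) = -9 - 2/3 = -29/3)
(-20250 + p(205, t(7)))/(39078 - 5874) = (-20250 - 29/3)/(39078 - 5874) = -60779/3/33204 = -60779/3*1/33204 = -60779/99612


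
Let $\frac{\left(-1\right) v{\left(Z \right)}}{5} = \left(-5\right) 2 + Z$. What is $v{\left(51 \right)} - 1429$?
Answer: $-1634$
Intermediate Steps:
$v{\left(Z \right)} = 50 - 5 Z$ ($v{\left(Z \right)} = - 5 \left(\left(-5\right) 2 + Z\right) = - 5 \left(-10 + Z\right) = 50 - 5 Z$)
$v{\left(51 \right)} - 1429 = \left(50 - 255\right) - 1429 = -205 - 1429 = -1634$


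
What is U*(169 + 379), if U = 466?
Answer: 255368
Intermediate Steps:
U*(169 + 379) = 466*(169 + 379) = 466*548 = 255368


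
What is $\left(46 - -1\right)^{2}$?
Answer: $2209$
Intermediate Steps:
$\left(46 - -1\right)^{2} = \left(46 + \left(-9 + 10\right)\right)^{2} = \left(46 + 1\right)^{2} = 47^{2} = 2209$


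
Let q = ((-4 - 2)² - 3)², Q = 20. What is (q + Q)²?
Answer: 1229881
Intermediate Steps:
q = 1089 (q = ((-6)² - 3)² = (36 - 3)² = 33² = 1089)
(q + Q)² = (1089 + 20)² = 1109² = 1229881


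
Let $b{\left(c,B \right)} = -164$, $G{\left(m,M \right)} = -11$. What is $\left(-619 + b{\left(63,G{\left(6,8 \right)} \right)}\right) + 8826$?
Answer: $8043$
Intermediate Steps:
$\left(-619 + b{\left(63,G{\left(6,8 \right)} \right)}\right) + 8826 = \left(-619 - 164\right) + 8826 = -783 + 8826 = 8043$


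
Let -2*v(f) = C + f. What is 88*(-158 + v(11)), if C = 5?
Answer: -14608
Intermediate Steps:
v(f) = -5/2 - f/2 (v(f) = -(5 + f)/2 = -5/2 - f/2)
88*(-158 + v(11)) = 88*(-158 + (-5/2 - ½*11)) = 88*(-158 + (-5/2 - 11/2)) = 88*(-158 - 8) = 88*(-166) = -14608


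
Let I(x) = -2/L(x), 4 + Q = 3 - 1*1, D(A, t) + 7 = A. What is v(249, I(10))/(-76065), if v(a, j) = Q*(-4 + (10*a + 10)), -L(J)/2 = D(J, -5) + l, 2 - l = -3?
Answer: 1664/25355 ≈ 0.065628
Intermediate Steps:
l = 5 (l = 2 - 1*(-3) = 2 + 3 = 5)
D(A, t) = -7 + A
Q = -2 (Q = -4 + (3 - 1*1) = -4 + (3 - 1) = -4 + 2 = -2)
L(J) = 4 - 2*J (L(J) = -2*((-7 + J) + 5) = -2*(-2 + J) = 4 - 2*J)
I(x) = -2/(4 - 2*x)
v(a, j) = -12 - 20*a (v(a, j) = -2*(-4 + (10*a + 10)) = -2*(-4 + (10 + 10*a)) = -2*(6 + 10*a) = -12 - 20*a)
v(249, I(10))/(-76065) = (-12 - 20*249)/(-76065) = (-12 - 4980)*(-1/76065) = -4992*(-1/76065) = 1664/25355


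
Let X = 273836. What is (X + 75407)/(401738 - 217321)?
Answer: 349243/184417 ≈ 1.8938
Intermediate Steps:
(X + 75407)/(401738 - 217321) = (273836 + 75407)/(401738 - 217321) = 349243/184417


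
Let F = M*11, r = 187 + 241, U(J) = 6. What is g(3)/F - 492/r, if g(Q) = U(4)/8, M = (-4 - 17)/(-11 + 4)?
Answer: -5305/4708 ≈ -1.1268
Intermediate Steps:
M = 3 (M = -21/(-7) = -21*(-⅐) = 3)
r = 428
F = 33 (F = 3*11 = 33)
g(Q) = ¾ (g(Q) = 6/8 = 6*(⅛) = ¾)
g(3)/F - 492/r = (¾)/33 - 492/428 = (¾)*(1/33) - 492*1/428 = 1/44 - 123/107 = -5305/4708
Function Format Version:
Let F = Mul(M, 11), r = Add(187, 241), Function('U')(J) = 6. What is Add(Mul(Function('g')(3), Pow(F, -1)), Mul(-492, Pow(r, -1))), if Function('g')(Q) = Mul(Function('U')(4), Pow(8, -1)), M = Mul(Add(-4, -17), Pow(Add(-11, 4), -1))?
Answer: Rational(-5305, 4708) ≈ -1.1268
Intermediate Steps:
M = 3 (M = Mul(-21, Pow(-7, -1)) = Mul(-21, Rational(-1, 7)) = 3)
r = 428
F = 33 (F = Mul(3, 11) = 33)
Function('g')(Q) = Rational(3, 4) (Function('g')(Q) = Mul(6, Pow(8, -1)) = Mul(6, Rational(1, 8)) = Rational(3, 4))
Add(Mul(Function('g')(3), Pow(F, -1)), Mul(-492, Pow(r, -1))) = Add(Mul(Rational(3, 4), Pow(33, -1)), Mul(-492, Pow(428, -1))) = Add(Mul(Rational(3, 4), Rational(1, 33)), Mul(-492, Rational(1, 428))) = Add(Rational(1, 44), Rational(-123, 107)) = Rational(-5305, 4708)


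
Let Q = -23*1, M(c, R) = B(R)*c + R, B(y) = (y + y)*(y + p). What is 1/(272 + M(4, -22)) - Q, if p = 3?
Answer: 82663/3594 ≈ 23.000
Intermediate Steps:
B(y) = 2*y*(3 + y) (B(y) = (y + y)*(y + 3) = (2*y)*(3 + y) = 2*y*(3 + y))
M(c, R) = R + 2*R*c*(3 + R) (M(c, R) = (2*R*(3 + R))*c + R = 2*R*c*(3 + R) + R = R + 2*R*c*(3 + R))
Q = -23
1/(272 + M(4, -22)) - Q = 1/(272 - 22*(1 + 2*4*(3 - 22))) - 1*(-23) = 1/(272 - 22*(1 + 2*4*(-19))) + 23 = 1/(272 - 22*(1 - 152)) + 23 = 1/(272 - 22*(-151)) + 23 = 1/(272 + 3322) + 23 = 1/3594 + 23 = 82663/3594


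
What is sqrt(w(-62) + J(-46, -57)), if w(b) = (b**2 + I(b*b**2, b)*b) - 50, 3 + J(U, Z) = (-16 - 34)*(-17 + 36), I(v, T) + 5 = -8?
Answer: sqrt(3647) ≈ 60.390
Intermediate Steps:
I(v, T) = -13 (I(v, T) = -5 - 8 = -13)
J(U, Z) = -953 (J(U, Z) = -3 + (-16 - 34)*(-17 + 36) = -3 - 50*19 = -3 - 950 = -953)
w(b) = -50 + b**2 - 13*b (w(b) = (b**2 - 13*b) - 50 = -50 + b**2 - 13*b)
sqrt(w(-62) + J(-46, -57)) = sqrt((-50 + (-62)**2 - 13*(-62)) - 953) = sqrt((-50 + 3844 + 806) - 953) = sqrt(4600 - 953) = sqrt(3647)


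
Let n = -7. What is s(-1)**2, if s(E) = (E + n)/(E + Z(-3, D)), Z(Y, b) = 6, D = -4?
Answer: 64/25 ≈ 2.5600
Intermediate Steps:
s(E) = (-7 + E)/(6 + E) (s(E) = (E - 7)/(E + 6) = (-7 + E)/(6 + E))
s(-1)**2 = ((-7 - 1)/(6 - 1))**2 = (-8/5)**2 = 64/25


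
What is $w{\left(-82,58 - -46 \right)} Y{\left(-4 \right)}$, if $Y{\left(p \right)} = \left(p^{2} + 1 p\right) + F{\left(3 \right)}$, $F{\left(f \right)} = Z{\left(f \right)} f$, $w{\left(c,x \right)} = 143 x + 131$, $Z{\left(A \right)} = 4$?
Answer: $360072$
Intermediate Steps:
$w{\left(c,x \right)} = 131 + 143 x$
$F{\left(f \right)} = 4 f$
$Y{\left(p \right)} = 12 + p + p^{2}$ ($Y{\left(p \right)} = \left(p^{2} + 1 p\right) + 4 \cdot 3 = \left(p^{2} + p\right) + 12 = \left(p + p^{2}\right) + 12 = 12 + p + p^{2}$)
$w{\left(-82,58 - -46 \right)} Y{\left(-4 \right)} = \left(131 + 143 \left(58 - -46\right)\right) \left(12 - 4 + \left(-4\right)^{2}\right) = \left(131 + 143 \left(58 + 46\right)\right) \left(12 - 4 + 16\right) = \left(131 + 143 \cdot 104\right) 24 = \left(131 + 14872\right) 24 = 15003 \cdot 24 = 360072$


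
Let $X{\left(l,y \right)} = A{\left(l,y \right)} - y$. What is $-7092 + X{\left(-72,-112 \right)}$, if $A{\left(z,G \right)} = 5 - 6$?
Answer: $-6981$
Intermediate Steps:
$A{\left(z,G \right)} = -1$ ($A{\left(z,G \right)} = 5 - 6 = -1$)
$X{\left(l,y \right)} = -1 - y$
$-7092 + X{\left(-72,-112 \right)} = -7092 - -111 = -7092 + \left(-1 + 112\right) = -7092 + 111 = -6981$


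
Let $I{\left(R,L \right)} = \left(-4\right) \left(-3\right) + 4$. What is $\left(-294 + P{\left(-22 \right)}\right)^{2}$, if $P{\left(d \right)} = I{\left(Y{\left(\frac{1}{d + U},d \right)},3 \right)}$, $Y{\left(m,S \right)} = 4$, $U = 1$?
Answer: $77284$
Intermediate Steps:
$I{\left(R,L \right)} = 16$ ($I{\left(R,L \right)} = 12 + 4 = 16$)
$P{\left(d \right)} = 16$
$\left(-294 + P{\left(-22 \right)}\right)^{2} = \left(-294 + 16\right)^{2} = \left(-278\right)^{2} = 77284$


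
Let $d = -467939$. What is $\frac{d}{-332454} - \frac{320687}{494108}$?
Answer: $\frac{62299363757}{82134090516} \approx 0.75851$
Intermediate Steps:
$\frac{d}{-332454} - \frac{320687}{494108} = - \frac{467939}{-332454} - \frac{320687}{494108} = \left(-467939\right) \left(- \frac{1}{332454}\right) - \frac{320687}{494108} = \frac{467939}{332454} - \frac{320687}{494108} = \frac{62299363757}{82134090516}$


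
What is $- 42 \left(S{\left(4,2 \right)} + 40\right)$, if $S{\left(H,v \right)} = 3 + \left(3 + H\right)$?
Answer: $-2100$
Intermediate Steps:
$S{\left(H,v \right)} = 6 + H$
$- 42 \left(S{\left(4,2 \right)} + 40\right) = - 42 \left(\left(6 + 4\right) + 40\right) = - 42 \left(10 + 40\right) = \left(-42\right) 50 = -2100$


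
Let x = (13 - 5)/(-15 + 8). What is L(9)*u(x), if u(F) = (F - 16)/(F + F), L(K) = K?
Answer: 135/2 ≈ 67.500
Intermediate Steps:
x = -8/7 (x = 8/(-7) = 8*(-⅐) = -8/7 ≈ -1.1429)
u(F) = (-16 + F)/(2*F) (u(F) = (-16 + F)/((2*F)) = (-16 + F)*(1/(2*F)) = (-16 + F)/(2*F))
L(9)*u(x) = 9*((-16 - 8/7)/(2*(-8/7))) = 9*((½)*(-7/8)*(-120/7)) = 9*(15/2) = 135/2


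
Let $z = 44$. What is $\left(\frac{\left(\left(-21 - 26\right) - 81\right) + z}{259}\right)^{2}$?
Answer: $\frac{144}{1369} \approx 0.10519$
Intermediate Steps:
$\left(\frac{\left(\left(-21 - 26\right) - 81\right) + z}{259}\right)^{2} = \left(\frac{\left(\left(-21 - 26\right) - 81\right) + 44}{259}\right)^{2} = \left(\left(\left(\left(-21 - 26\right) - 81\right) + 44\right) \frac{1}{259}\right)^{2} = \left(\left(\left(-47 - 81\right) + 44\right) \frac{1}{259}\right)^{2} = \left(\left(-128 + 44\right) \frac{1}{259}\right)^{2} = \left(\left(-84\right) \frac{1}{259}\right)^{2} = \left(- \frac{12}{37}\right)^{2} = \frac{144}{1369}$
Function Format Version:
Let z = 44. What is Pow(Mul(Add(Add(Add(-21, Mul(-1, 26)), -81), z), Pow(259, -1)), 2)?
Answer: Rational(144, 1369) ≈ 0.10519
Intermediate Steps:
Pow(Mul(Add(Add(Add(-21, Mul(-1, 26)), -81), z), Pow(259, -1)), 2) = Pow(Mul(Add(Add(Add(-21, Mul(-1, 26)), -81), 44), Pow(259, -1)), 2) = Pow(Mul(Add(Add(Add(-21, -26), -81), 44), Rational(1, 259)), 2) = Pow(Mul(Add(Add(-47, -81), 44), Rational(1, 259)), 2) = Pow(Mul(Add(-128, 44), Rational(1, 259)), 2) = Pow(Mul(-84, Rational(1, 259)), 2) = Pow(Rational(-12, 37), 2) = Rational(144, 1369)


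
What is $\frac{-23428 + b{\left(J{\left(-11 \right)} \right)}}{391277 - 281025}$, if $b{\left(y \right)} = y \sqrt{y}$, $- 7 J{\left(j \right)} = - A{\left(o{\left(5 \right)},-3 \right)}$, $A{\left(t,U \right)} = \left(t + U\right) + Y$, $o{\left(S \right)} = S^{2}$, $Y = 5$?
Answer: $- \frac{5857}{27563} + \frac{81 \sqrt{21}}{5402348} \approx -0.21243$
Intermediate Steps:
$A{\left(t,U \right)} = 5 + U + t$ ($A{\left(t,U \right)} = \left(t + U\right) + 5 = \left(U + t\right) + 5 = 5 + U + t$)
$J{\left(j \right)} = \frac{27}{7}$ ($J{\left(j \right)} = - \frac{\left(-1\right) \left(5 - 3 + 5^{2}\right)}{7} = - \frac{\left(-1\right) \left(5 - 3 + 25\right)}{7} = - \frac{\left(-1\right) 27}{7} = \left(- \frac{1}{7}\right) \left(-27\right) = \frac{27}{7}$)
$b{\left(y \right)} = y^{\frac{3}{2}}$
$\frac{-23428 + b{\left(J{\left(-11 \right)} \right)}}{391277 - 281025} = \frac{-23428 + \left(\frac{27}{7}\right)^{\frac{3}{2}}}{391277 - 281025} = \frac{-23428 + \frac{81 \sqrt{21}}{49}}{110252} = \left(-23428 + \frac{81 \sqrt{21}}{49}\right) \frac{1}{110252} = - \frac{5857}{27563} + \frac{81 \sqrt{21}}{5402348}$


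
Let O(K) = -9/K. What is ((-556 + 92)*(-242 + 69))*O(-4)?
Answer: 180612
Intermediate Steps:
((-556 + 92)*(-242 + 69))*O(-4) = ((-556 + 92)*(-242 + 69))*(-9/(-4)) = (-464*(-173))*(-9*(-¼)) = 80272*(9/4) = 180612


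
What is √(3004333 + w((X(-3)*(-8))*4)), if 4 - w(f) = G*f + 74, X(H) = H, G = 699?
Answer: 3*√326351 ≈ 1713.8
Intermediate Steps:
w(f) = -70 - 699*f (w(f) = 4 - (699*f + 74) = 4 - (74 + 699*f) = 4 + (-74 - 699*f) = -70 - 699*f)
√(3004333 + w((X(-3)*(-8))*4)) = √(3004333 + (-70 - 699*(-3*(-8))*4)) = √(3004333 + (-70 - 16776*4)) = √(3004333 + (-70 - 699*96)) = √(3004333 + (-70 - 67104)) = √(3004333 - 67174) = √2937159 = 3*√326351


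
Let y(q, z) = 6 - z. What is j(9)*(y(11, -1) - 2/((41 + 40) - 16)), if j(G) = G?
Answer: 4077/65 ≈ 62.723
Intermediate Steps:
j(9)*(y(11, -1) - 2/((41 + 40) - 16)) = 9*((6 - 1*(-1)) - 2/((41 + 40) - 16)) = 9*((6 + 1) - 2/(81 - 16)) = 9*(7 - 2/65) = 9*(453/65) = 4077/65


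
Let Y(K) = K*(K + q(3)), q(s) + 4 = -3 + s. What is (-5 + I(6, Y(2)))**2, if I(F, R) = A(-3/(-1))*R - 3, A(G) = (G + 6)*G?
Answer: 13456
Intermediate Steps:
q(s) = -7 + s (q(s) = -4 + (-3 + s) = -7 + s)
A(G) = G*(6 + G) (A(G) = (6 + G)*G = G*(6 + G))
Y(K) = K*(-4 + K) (Y(K) = K*(K + (-7 + 3)) = K*(K - 4) = K*(-4 + K))
I(F, R) = -3 + 27*R (I(F, R) = ((-3/(-1))*(6 - 3/(-1)))*R - 3 = ((-3*(-1))*(6 - 3*(-1)))*R - 3 = (3*(6 + 3))*R - 3 = (3*9)*R - 3 = 27*R - 3 = -3 + 27*R)
(-5 + I(6, Y(2)))**2 = (-5 + (-3 + 27*(2*(-4 + 2))))**2 = (-5 + (-3 + 27*(2*(-2))))**2 = (-5 + (-3 + 27*(-4)))**2 = (-5 + (-3 - 108))**2 = (-5 - 111)**2 = (-116)**2 = 13456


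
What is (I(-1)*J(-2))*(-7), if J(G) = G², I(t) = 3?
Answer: -84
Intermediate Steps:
(I(-1)*J(-2))*(-7) = (3*(-2)²)*(-7) = (3*4)*(-7) = 12*(-7) = -84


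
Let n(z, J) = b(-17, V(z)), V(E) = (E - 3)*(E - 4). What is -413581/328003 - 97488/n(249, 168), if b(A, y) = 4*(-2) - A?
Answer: -3553342077/328003 ≈ -10833.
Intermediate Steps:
V(E) = (-4 + E)*(-3 + E) (V(E) = (-3 + E)*(-4 + E) = (-4 + E)*(-3 + E))
b(A, y) = -8 - A
n(z, J) = 9 (n(z, J) = -8 - 1*(-17) = -8 + 17 = 9)
-413581/328003 - 97488/n(249, 168) = -413581/328003 - 97488/9 = -413581*1/328003 - 97488*⅑ = -413581/328003 - 10832 = -3553342077/328003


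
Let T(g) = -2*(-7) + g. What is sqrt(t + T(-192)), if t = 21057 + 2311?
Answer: sqrt(23190) ≈ 152.28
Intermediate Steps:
t = 23368
T(g) = 14 + g
sqrt(t + T(-192)) = sqrt(23368 + (14 - 192)) = sqrt(23368 - 178) = sqrt(23190)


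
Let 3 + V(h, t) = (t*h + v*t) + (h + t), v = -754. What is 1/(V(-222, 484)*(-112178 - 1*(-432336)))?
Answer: -1/151154595750 ≈ -6.6157e-12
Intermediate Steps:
V(h, t) = -3 + h - 753*t + h*t (V(h, t) = -3 + ((t*h - 754*t) + (h + t)) = -3 + ((h*t - 754*t) + (h + t)) = -3 + ((-754*t + h*t) + (h + t)) = -3 + (h - 753*t + h*t) = -3 + h - 753*t + h*t)
1/(V(-222, 484)*(-112178 - 1*(-432336))) = 1/((-3 - 222 - 753*484 - 222*484)*(-112178 - 1*(-432336))) = 1/((-3 - 222 - 364452 - 107448)*(-112178 + 432336)) = 1/(-472125*320158) = -1/472125*1/320158 = -1/151154595750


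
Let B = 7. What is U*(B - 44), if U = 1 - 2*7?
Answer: 481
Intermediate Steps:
U = -13 (U = 1 - 14 = -13)
U*(B - 44) = -13*(7 - 44) = -13*(-37) = 481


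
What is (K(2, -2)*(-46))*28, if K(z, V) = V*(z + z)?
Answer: 10304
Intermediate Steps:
K(z, V) = 2*V*z (K(z, V) = V*(2*z) = 2*V*z)
(K(2, -2)*(-46))*28 = ((2*(-2)*2)*(-46))*28 = -8*(-46)*28 = 368*28 = 10304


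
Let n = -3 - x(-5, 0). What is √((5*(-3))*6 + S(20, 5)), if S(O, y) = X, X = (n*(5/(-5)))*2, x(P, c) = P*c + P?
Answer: I*√94 ≈ 9.6954*I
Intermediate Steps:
x(P, c) = P + P*c
n = 2 (n = -3 - (-5)*(1 + 0) = -3 - (-5) = -3 - 1*(-5) = -3 + 5 = 2)
X = -4 (X = (2*(5/(-5)))*2 = (2*(5*(-⅕)))*2 = (2*(-1))*2 = -2*2 = -4)
S(O, y) = -4
√((5*(-3))*6 + S(20, 5)) = √((5*(-3))*6 - 4) = √(-15*6 - 4) = √(-90 - 4) = √(-94) = I*√94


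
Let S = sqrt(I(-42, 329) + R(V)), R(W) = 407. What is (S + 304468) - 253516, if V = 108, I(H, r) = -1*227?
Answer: 50952 + 6*sqrt(5) ≈ 50965.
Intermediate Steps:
I(H, r) = -227
S = 6*sqrt(5) (S = sqrt(-227 + 407) = sqrt(180) = 6*sqrt(5) ≈ 13.416)
(S + 304468) - 253516 = (6*sqrt(5) + 304468) - 253516 = (304468 + 6*sqrt(5)) - 253516 = 50952 + 6*sqrt(5)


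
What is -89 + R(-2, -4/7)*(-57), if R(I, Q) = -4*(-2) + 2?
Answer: -659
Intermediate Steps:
R(I, Q) = 10 (R(I, Q) = 8 + 2 = 10)
-89 + R(-2, -4/7)*(-57) = -89 + 10*(-57) = -89 - 570 = -659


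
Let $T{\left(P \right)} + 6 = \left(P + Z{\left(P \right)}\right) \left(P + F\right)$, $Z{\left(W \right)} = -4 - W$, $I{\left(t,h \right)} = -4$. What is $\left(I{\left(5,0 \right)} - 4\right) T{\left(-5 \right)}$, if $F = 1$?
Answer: $-80$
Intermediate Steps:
$T{\left(P \right)} = -10 - 4 P$ ($T{\left(P \right)} = -6 + \left(P - \left(4 + P\right)\right) \left(P + 1\right) = -6 - 4 \left(1 + P\right) = -6 - \left(4 + 4 P\right) = -10 - 4 P$)
$\left(I{\left(5,0 \right)} - 4\right) T{\left(-5 \right)} = \left(-4 - 4\right) \left(-10 - -20\right) = - 8 \left(-10 + 20\right) = \left(-8\right) 10 = -80$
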